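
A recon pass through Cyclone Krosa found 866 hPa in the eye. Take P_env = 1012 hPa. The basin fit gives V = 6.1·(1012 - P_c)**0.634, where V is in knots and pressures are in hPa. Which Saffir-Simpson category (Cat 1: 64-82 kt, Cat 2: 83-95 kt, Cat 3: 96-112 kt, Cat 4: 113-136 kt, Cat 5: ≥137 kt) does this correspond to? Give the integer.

ΔP = 1012 − 866 = 146 hPa.
V ≈ 6.1 × 146^0.634 = 6.1 × 23.56 ≈ 144 kt.
144 kt falls in the Category 5 band.

5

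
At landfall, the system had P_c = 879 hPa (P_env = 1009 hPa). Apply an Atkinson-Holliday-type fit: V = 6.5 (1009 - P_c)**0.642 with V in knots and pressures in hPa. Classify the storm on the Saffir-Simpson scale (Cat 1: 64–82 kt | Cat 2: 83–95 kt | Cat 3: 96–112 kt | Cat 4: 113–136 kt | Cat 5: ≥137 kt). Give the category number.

ΔP = 1009 − 879 = 130 hPa.
V ≈ 6.5 × 130^0.642 = 6.5 × 22.76 ≈ 148 kt.
148 kt falls in the Category 5 band.

5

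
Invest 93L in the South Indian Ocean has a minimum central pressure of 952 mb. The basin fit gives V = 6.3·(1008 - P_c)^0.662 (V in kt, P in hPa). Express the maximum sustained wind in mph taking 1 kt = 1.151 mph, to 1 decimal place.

ΔP = 1008 − 952 = 56 mb.
V ≈ 6.3 × 56^0.662 = 6.3 × 14.365 ≈ 90.498 kt.
90.498 × 1.151 ≈ 104.16 mph → 104.2 mph.

104.2 mph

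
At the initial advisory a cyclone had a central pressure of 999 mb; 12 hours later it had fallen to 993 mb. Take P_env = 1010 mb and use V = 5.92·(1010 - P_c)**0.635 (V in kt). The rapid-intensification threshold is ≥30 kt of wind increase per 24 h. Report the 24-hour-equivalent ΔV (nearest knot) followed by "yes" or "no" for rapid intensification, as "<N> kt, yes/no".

V₁: ΔP = 11, V ≈ 5.92 × 11^0.635 ≈ 27.14 kt.
V₂: ΔP = 17, V ≈ 5.92 × 17^0.635 ≈ 35.78 kt.
ΔV over 12 h = 8.64 kt → 24 h equivalent = 8.64 × 24/12 ≈ 17.28 kt.
17 kt < 30 kt ⇒ not rapid intensification.

17 kt, no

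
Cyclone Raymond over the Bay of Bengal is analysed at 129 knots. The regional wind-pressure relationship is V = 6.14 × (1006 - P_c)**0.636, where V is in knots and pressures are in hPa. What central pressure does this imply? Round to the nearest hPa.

886 hPa

ΔP = (V / 6.14)^(1/0.636) = (129/6.14)^1.572.
129/6.14 = 21.010; 21.010^1.572 ≈ 120.03 hPa.
P_c = 1006 − 120.03 = 885.97 ≈ 886 hPa.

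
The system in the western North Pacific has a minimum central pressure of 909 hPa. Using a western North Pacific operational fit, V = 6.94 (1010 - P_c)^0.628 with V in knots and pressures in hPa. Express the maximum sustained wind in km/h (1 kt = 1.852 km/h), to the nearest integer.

233 km/h

ΔP = 1010 − 909 = 101 hPa.
V ≈ 6.94 × 101^0.628 = 6.94 × 18.143 ≈ 125.914 kt.
125.914 × 1.852 ≈ 233.19 km/h → 233 km/h.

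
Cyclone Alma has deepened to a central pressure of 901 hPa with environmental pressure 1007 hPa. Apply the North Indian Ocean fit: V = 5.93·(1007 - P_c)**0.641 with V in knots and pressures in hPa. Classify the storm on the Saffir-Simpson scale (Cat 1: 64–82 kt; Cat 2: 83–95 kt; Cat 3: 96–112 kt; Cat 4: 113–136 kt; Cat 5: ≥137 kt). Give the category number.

4

ΔP = 1007 − 901 = 106 hPa.
V ≈ 5.93 × 106^0.641 = 5.93 × 19.87 ≈ 118 kt.
118 kt falls in the Category 4 band.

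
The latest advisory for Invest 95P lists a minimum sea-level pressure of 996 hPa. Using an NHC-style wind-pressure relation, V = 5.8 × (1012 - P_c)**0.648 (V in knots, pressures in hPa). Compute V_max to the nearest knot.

35 kt

ΔP = 1012 − 996 = 16 hPa.
16^0.648 ≈ 6.029.
V ≈ 5.8 × 6.029 ≈ 35.0 kt.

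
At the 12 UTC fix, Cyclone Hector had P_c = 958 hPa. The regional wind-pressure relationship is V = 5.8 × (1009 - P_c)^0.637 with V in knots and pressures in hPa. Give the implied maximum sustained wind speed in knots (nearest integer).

71 kt

ΔP = 1009 − 958 = 51 hPa.
51^0.637 ≈ 12.238.
V ≈ 5.8 × 12.238 ≈ 71.0 kt.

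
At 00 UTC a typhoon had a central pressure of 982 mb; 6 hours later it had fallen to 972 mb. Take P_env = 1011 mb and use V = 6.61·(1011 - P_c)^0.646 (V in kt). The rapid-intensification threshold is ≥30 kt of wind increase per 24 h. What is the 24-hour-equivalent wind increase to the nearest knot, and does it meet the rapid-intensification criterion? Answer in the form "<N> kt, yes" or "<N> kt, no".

49 kt, yes

V₁: ΔP = 29, V ≈ 6.61 × 29^0.646 ≈ 58.20 kt.
V₂: ΔP = 39, V ≈ 6.61 × 39^0.646 ≈ 70.47 kt.
ΔV over 6 h = 12.27 kt → 24 h equivalent = 12.27 × 24/6 ≈ 49.08 kt.
49 kt ≥ 30 kt ⇒ rapid intensification.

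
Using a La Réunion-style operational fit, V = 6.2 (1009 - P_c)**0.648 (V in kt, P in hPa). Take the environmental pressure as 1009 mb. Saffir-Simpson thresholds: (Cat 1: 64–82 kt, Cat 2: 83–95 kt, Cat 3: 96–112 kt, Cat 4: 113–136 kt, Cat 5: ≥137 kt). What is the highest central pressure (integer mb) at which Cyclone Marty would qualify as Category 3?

940 mb

Category 3 begins at V = 96 kt.
Required ΔP = (96/6.2)^(1/0.648) = 15.484^1.543 ≈ 68.59 mb.
P_c ≤ 1009 − 68.59 = 940.41, so the highest integer P_c is 940 mb.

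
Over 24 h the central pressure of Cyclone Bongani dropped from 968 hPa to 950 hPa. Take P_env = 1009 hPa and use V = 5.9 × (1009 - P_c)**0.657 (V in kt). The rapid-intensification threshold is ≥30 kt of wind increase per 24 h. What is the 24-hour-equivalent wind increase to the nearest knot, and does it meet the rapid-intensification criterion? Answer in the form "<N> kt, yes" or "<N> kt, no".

V₁: ΔP = 41, V ≈ 5.9 × 41^0.657 ≈ 67.68 kt.
V₂: ΔP = 59, V ≈ 5.9 × 59^0.657 ≈ 85.96 kt.
ΔV over 24 h = 18.28 kt → 24 h equivalent = 18.28 × 24/24 ≈ 18.28 kt.
18 kt < 30 kt ⇒ not rapid intensification.

18 kt, no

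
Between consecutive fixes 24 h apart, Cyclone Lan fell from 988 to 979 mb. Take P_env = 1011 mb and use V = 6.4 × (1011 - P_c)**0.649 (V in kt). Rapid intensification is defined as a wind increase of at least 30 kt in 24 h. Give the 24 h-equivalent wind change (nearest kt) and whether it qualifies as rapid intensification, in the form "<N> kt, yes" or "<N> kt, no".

12 kt, no

V₁: ΔP = 23, V ≈ 6.4 × 23^0.649 ≈ 48.97 kt.
V₂: ΔP = 32, V ≈ 6.4 × 32^0.649 ≈ 60.68 kt.
ΔV over 24 h = 11.71 kt → 24 h equivalent = 11.71 × 24/24 ≈ 11.71 kt.
12 kt < 30 kt ⇒ not rapid intensification.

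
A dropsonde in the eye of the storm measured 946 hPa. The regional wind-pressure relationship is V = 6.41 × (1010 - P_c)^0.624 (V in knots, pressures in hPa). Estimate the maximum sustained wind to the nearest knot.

ΔP = 1010 − 946 = 64 hPa.
64^0.624 ≈ 13.399.
V ≈ 6.41 × 13.399 ≈ 85.9 kt.

86 kt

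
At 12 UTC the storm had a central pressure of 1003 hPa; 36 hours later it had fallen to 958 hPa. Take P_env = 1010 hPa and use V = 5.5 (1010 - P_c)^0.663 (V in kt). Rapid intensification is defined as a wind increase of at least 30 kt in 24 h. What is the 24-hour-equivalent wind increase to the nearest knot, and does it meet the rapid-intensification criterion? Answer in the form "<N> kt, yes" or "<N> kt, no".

V₁: ΔP = 7, V ≈ 5.5 × 7^0.663 ≈ 19.98 kt.
V₂: ΔP = 52, V ≈ 5.5 × 52^0.663 ≈ 75.52 kt.
ΔV over 36 h = 55.54 kt → 24 h equivalent = 55.54 × 24/36 ≈ 37.03 kt.
37 kt ≥ 30 kt ⇒ rapid intensification.

37 kt, yes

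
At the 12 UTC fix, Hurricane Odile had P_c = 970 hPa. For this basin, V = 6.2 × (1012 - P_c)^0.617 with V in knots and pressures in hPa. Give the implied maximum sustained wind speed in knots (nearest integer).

62 kt

ΔP = 1012 − 970 = 42 hPa.
42^0.617 ≈ 10.036.
V ≈ 6.2 × 10.036 ≈ 62.2 kt.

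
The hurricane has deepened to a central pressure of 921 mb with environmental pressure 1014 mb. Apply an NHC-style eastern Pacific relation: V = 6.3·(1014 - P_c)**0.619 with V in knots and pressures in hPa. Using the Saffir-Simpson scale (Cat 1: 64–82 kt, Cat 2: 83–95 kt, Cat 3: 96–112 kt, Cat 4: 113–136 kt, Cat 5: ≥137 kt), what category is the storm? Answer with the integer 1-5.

ΔP = 1014 − 921 = 93 mb.
V ≈ 6.3 × 93^0.619 = 6.3 × 16.54 ≈ 104 kt.
104 kt falls in the Category 3 band.

3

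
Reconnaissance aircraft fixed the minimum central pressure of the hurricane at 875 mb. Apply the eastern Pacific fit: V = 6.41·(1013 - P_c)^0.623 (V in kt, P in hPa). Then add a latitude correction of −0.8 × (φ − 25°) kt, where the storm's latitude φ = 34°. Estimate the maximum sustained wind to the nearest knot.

131 kt

ΔP = 1013 − 875 = 138 mb.
138^0.623 ≈ 21.535.
V ≈ 6.41 × 21.535 ≈ 138.0 kt.
Latitude correction: −0.8 × (34 − 25) = -7.2 kt.
Corrected V ≈ 130.8 kt → 131 kt.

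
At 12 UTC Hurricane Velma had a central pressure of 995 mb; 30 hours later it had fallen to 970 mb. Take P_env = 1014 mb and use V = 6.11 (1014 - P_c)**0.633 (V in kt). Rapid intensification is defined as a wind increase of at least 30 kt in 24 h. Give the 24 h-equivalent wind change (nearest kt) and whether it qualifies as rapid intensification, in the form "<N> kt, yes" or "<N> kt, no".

V₁: ΔP = 19, V ≈ 6.11 × 19^0.633 ≈ 39.40 kt.
V₂: ΔP = 44, V ≈ 6.11 × 44^0.633 ≈ 67.04 kt.
ΔV over 30 h = 27.64 kt → 24 h equivalent = 27.64 × 24/30 ≈ 22.11 kt.
22 kt < 30 kt ⇒ not rapid intensification.

22 kt, no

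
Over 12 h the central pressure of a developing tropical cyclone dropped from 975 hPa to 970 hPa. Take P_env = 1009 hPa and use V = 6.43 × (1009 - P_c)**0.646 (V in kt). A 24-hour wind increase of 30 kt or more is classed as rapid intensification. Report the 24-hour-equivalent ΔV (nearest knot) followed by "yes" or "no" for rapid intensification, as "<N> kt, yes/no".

V₁: ΔP = 34, V ≈ 6.43 × 34^0.646 ≈ 62.74 kt.
V₂: ΔP = 39, V ≈ 6.43 × 39^0.646 ≈ 68.55 kt.
ΔV over 12 h = 5.81 kt → 24 h equivalent = 5.81 × 24/12 ≈ 11.62 kt.
12 kt < 30 kt ⇒ not rapid intensification.

12 kt, no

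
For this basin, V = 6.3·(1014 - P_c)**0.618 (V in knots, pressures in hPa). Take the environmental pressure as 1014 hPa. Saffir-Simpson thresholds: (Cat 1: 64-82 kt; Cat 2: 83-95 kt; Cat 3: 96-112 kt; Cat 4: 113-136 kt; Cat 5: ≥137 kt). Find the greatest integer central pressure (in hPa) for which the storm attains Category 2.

949 hPa

Category 2 begins at V = 83 kt.
Required ΔP = (83/6.3)^(1/0.618) = 13.175^1.618 ≈ 64.84 hPa.
P_c ≤ 1014 − 64.84 = 949.16, so the highest integer P_c is 949 hPa.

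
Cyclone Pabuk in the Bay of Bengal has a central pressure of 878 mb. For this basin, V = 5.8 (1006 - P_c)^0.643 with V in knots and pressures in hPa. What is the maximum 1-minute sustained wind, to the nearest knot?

ΔP = 1006 − 878 = 128 mb.
128^0.643 ≈ 22.643.
V ≈ 5.8 × 22.643 ≈ 131.3 kt.

131 kt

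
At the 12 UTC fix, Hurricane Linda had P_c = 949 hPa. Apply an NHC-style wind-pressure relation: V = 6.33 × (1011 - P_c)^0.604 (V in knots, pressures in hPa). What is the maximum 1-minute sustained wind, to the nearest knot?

ΔP = 1011 − 949 = 62 hPa.
62^0.604 ≈ 12.095.
V ≈ 6.33 × 12.095 ≈ 76.6 kt.

77 kt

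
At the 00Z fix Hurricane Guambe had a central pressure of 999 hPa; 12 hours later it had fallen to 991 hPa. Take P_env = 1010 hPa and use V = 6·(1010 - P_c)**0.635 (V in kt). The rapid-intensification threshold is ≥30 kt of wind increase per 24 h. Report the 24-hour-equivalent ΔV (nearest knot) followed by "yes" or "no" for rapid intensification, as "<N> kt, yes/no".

V₁: ΔP = 11, V ≈ 6 × 11^0.635 ≈ 27.51 kt.
V₂: ΔP = 19, V ≈ 6 × 19^0.635 ≈ 38.92 kt.
ΔV over 12 h = 11.41 kt → 24 h equivalent = 11.41 × 24/12 ≈ 22.82 kt.
23 kt < 30 kt ⇒ not rapid intensification.

23 kt, no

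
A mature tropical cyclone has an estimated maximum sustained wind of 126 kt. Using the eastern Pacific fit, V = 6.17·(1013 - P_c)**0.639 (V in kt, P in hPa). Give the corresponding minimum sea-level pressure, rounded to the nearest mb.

ΔP = (V / 6.17)^(1/0.639) = (126/6.17)^1.565.
126/6.17 = 20.421; 20.421^1.565 ≈ 112.26 mb.
P_c = 1013 − 112.26 = 900.74 ≈ 901 mb.

901 mb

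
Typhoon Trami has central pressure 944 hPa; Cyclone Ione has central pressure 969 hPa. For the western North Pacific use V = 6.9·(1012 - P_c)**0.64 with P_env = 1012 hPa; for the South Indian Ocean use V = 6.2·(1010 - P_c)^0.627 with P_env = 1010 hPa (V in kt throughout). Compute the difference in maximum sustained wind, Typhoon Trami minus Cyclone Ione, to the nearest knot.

Typhoon Trami: ΔP = 68; V ≈ 6.9 × 68^0.64 ≈ 102.72 kt.
Cyclone Ione: ΔP = 41; V ≈ 6.2 × 41^0.627 ≈ 63.62 kt.
Difference ≈ 102.72 − 63.62 = 39.10 → 39 kt.

39 kt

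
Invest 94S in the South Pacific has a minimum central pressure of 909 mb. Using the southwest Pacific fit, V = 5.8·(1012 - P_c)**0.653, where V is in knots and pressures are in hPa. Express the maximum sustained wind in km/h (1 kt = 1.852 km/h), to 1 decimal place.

221.5 km/h

ΔP = 1012 − 909 = 103 mb.
V ≈ 5.8 × 103^0.653 = 5.8 × 20.624 ≈ 119.622 kt.
119.622 × 1.852 ≈ 221.54 km/h → 221.5 km/h.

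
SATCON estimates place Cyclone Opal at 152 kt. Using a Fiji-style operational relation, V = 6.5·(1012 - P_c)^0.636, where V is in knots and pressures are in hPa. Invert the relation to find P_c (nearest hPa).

870 hPa

ΔP = (V / 6.5)^(1/0.636) = (152/6.5)^1.572.
152/6.5 = 23.385; 23.385^1.572 ≈ 142.04 hPa.
P_c = 1012 − 142.04 = 869.96 ≈ 870 hPa.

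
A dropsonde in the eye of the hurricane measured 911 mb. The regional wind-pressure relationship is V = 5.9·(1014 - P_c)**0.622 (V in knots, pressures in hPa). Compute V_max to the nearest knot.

ΔP = 1014 − 911 = 103 mb.
103^0.622 ≈ 17.864.
V ≈ 5.9 × 17.864 ≈ 105.4 kt.

105 kt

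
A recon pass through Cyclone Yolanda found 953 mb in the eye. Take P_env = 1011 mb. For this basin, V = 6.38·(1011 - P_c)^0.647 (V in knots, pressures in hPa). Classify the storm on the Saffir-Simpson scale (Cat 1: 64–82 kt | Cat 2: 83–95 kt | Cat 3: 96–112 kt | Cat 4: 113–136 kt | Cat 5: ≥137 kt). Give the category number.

ΔP = 1011 − 953 = 58 mb.
V ≈ 6.38 × 58^0.647 = 6.38 × 13.83 ≈ 88 kt.
88 kt falls in the Category 2 band.

2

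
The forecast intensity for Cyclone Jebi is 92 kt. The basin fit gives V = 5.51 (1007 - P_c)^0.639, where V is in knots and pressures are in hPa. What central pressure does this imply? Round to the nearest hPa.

ΔP = (V / 5.51)^(1/0.639) = (92/5.51)^1.565.
92/5.51 = 16.697; 16.697^1.565 ≈ 81.91 hPa.
P_c = 1007 − 81.91 = 925.09 ≈ 925 hPa.

925 hPa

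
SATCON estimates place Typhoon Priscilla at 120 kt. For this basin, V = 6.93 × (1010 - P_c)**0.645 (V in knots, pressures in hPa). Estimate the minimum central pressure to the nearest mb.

ΔP = (V / 6.93)^(1/0.645) = (120/6.93)^1.550.
120/6.93 = 17.316; 17.316^1.550 ≈ 83.19 mb.
P_c = 1010 − 83.19 = 926.81 ≈ 927 mb.

927 mb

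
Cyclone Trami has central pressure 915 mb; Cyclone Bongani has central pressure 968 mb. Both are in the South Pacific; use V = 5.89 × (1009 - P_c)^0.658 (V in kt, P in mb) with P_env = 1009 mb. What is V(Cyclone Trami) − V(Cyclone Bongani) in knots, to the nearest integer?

49 kt

Cyclone Trami: ΔP = 94; V ≈ 5.89 × 94^0.658 ≈ 117.07 kt.
Cyclone Bongani: ΔP = 41; V ≈ 5.89 × 41^0.658 ≈ 67.82 kt.
Difference ≈ 117.07 − 67.82 = 49.25 → 49 kt.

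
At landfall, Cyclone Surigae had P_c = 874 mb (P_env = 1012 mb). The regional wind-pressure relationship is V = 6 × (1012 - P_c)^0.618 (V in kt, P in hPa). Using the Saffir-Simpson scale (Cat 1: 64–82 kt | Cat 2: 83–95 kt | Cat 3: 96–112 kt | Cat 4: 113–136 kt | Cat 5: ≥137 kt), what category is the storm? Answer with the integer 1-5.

4

ΔP = 1012 − 874 = 138 mb.
V ≈ 6 × 138^0.618 = 6 × 21.01 ≈ 126 kt.
126 kt falls in the Category 4 band.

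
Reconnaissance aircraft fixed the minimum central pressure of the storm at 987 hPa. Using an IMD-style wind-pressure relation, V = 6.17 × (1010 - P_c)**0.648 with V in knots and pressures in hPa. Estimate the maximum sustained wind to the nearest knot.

47 kt

ΔP = 1010 − 987 = 23 hPa.
23^0.648 ≈ 7.628.
V ≈ 6.17 × 7.628 ≈ 47.1 kt.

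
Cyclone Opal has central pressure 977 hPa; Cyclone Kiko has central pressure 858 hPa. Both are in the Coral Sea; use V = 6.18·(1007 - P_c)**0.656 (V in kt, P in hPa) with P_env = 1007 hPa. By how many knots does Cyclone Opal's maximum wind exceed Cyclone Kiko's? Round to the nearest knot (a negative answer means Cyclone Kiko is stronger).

-107 kt

Cyclone Opal: ΔP = 30; V ≈ 6.18 × 30^0.656 ≈ 57.54 kt.
Cyclone Kiko: ΔP = 149; V ≈ 6.18 × 149^0.656 ≈ 164.66 kt.
Difference ≈ 57.54 − 164.66 = -107.12 → -107 kt.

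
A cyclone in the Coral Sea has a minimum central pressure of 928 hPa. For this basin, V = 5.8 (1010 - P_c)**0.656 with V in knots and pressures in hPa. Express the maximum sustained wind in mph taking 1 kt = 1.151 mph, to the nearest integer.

120 mph

ΔP = 1010 − 928 = 82 hPa.
V ≈ 5.8 × 82^0.656 = 5.8 × 18.008 ≈ 104.446 kt.
104.446 × 1.151 ≈ 120.22 mph → 120 mph.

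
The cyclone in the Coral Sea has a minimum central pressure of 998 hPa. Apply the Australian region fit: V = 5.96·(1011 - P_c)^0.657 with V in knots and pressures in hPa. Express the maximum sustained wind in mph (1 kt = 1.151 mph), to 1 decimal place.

37.0 mph

ΔP = 1011 − 998 = 13 hPa.
V ≈ 5.96 × 13^0.657 = 5.96 × 5.393 ≈ 32.145 kt.
32.145 × 1.151 ≈ 37.00 mph → 37.0 mph.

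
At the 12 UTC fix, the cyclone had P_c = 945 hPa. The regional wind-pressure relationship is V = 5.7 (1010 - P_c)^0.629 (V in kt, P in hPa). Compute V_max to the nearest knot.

79 kt

ΔP = 1010 − 945 = 65 hPa.
65^0.629 ≈ 13.814.
V ≈ 5.7 × 13.814 ≈ 78.7 kt.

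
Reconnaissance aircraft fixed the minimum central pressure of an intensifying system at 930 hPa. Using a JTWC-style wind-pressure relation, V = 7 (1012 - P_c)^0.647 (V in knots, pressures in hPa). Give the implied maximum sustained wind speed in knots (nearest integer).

121 kt

ΔP = 1012 − 930 = 82 hPa.
82^0.647 ≈ 17.308.
V ≈ 7 × 17.308 ≈ 121.2 kt.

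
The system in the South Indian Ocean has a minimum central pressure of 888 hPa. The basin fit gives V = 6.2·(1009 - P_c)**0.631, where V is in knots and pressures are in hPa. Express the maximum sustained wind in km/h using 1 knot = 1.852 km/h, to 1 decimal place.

ΔP = 1009 − 888 = 121 hPa.
V ≈ 6.2 × 121^0.631 = 6.2 × 20.618 ≈ 127.829 kt.
127.829 × 1.852 ≈ 236.74 km/h → 236.7 km/h.

236.7 km/h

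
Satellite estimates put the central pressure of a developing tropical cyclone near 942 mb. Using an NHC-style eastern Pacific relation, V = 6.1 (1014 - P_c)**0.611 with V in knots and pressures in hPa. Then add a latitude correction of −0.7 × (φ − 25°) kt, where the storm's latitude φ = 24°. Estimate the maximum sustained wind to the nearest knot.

84 kt

ΔP = 1014 − 942 = 72 mb.
72^0.611 ≈ 13.640.
V ≈ 6.1 × 13.640 ≈ 83.2 kt.
Latitude correction: −0.7 × (24 − 25) = 0.7 kt.
Corrected V ≈ 83.9 kt → 84 kt.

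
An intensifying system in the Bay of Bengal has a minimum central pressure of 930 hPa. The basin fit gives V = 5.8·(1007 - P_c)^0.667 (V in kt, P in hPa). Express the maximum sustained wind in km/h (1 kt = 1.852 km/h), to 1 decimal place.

194.7 km/h

ΔP = 1007 − 930 = 77 hPa.
V ≈ 5.8 × 77^0.667 = 5.8 × 18.125 ≈ 105.128 kt.
105.128 × 1.852 ≈ 194.70 km/h → 194.7 km/h.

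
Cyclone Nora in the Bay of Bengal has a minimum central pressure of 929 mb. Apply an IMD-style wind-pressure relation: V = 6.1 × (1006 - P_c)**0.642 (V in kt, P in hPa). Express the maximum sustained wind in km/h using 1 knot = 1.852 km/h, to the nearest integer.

184 km/h

ΔP = 1006 − 929 = 77 mb.
V ≈ 6.1 × 77^0.642 = 6.1 × 16.260 ≈ 99.187 kt.
99.187 × 1.852 ≈ 183.70 km/h → 184 km/h.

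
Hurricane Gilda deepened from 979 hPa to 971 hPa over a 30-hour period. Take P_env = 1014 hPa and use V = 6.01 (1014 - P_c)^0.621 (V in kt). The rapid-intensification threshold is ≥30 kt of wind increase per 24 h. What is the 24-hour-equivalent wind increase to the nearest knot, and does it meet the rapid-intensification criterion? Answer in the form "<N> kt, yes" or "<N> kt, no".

6 kt, no

V₁: ΔP = 35, V ≈ 6.01 × 35^0.621 ≈ 54.67 kt.
V₂: ΔP = 43, V ≈ 6.01 × 43^0.621 ≈ 62.12 kt.
ΔV over 30 h = 7.45 kt → 24 h equivalent = 7.45 × 24/30 ≈ 5.96 kt.
6 kt < 30 kt ⇒ not rapid intensification.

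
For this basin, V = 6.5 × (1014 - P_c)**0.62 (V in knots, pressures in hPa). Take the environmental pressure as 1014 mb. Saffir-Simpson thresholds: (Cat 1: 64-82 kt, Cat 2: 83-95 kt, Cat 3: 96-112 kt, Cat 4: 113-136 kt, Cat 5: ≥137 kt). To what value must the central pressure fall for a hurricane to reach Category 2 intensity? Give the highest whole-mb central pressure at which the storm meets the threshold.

Category 2 begins at V = 83 kt.
Required ΔP = (83/6.5)^(1/0.62) = 12.769^1.613 ≈ 60.83 mb.
P_c ≤ 1014 − 60.83 = 953.17, so the highest integer P_c is 953 mb.

953 mb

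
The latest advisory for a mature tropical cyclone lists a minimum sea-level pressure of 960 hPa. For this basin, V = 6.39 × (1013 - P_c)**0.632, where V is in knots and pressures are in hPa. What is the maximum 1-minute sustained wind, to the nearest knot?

ΔP = 1013 − 960 = 53 hPa.
53^0.632 ≈ 12.295.
V ≈ 6.39 × 12.295 ≈ 78.6 kt.

79 kt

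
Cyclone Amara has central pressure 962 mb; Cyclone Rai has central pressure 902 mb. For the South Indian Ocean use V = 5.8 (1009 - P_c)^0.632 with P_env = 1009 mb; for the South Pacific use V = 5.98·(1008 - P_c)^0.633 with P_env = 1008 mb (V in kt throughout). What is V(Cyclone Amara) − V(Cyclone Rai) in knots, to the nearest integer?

-48 kt

Cyclone Amara: ΔP = 47; V ≈ 5.8 × 47^0.632 ≈ 66.10 kt.
Cyclone Rai: ΔP = 106; V ≈ 5.98 × 106^0.633 ≈ 114.48 kt.
Difference ≈ 66.10 − 114.48 = -48.38 → -48 kt.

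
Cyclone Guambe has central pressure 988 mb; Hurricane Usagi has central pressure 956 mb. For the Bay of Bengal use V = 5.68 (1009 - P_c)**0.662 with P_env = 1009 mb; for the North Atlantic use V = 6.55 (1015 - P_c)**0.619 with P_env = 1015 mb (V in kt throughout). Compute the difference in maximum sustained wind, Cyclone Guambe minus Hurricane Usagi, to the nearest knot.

-39 kt

Cyclone Guambe: ΔP = 21; V ≈ 5.68 × 21^0.662 ≈ 42.62 kt.
Hurricane Usagi: ΔP = 59; V ≈ 6.55 × 59^0.619 ≈ 81.73 kt.
Difference ≈ 42.62 − 81.73 = -39.11 → -39 kt.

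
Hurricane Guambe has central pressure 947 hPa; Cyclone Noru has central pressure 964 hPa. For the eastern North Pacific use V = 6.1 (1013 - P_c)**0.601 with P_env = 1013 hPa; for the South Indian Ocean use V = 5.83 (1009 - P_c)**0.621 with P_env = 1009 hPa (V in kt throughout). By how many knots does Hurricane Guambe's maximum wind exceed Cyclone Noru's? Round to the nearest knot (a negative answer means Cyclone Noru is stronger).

14 kt

Hurricane Guambe: ΔP = 66; V ≈ 6.1 × 66^0.601 ≈ 75.66 kt.
Cyclone Noru: ΔP = 45; V ≈ 5.83 × 45^0.621 ≈ 61.99 kt.
Difference ≈ 75.66 − 61.99 = 13.67 → 14 kt.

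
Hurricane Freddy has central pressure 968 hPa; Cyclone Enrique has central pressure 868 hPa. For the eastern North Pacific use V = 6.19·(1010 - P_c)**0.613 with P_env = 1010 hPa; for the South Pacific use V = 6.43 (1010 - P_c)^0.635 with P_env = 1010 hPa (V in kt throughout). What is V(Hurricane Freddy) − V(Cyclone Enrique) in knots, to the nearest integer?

-88 kt

Hurricane Freddy: ΔP = 42; V ≈ 6.19 × 42^0.613 ≈ 61.20 kt.
Cyclone Enrique: ΔP = 142; V ≈ 6.43 × 142^0.635 ≈ 149.59 kt.
Difference ≈ 61.20 − 149.59 = -88.39 → -88 kt.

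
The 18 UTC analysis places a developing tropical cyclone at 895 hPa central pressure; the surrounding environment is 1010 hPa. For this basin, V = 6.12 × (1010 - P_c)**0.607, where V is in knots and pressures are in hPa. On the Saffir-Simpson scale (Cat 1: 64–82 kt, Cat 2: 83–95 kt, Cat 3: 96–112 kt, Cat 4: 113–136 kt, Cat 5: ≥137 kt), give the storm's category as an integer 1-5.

3

ΔP = 1010 − 895 = 115 hPa.
V ≈ 6.12 × 115^0.607 = 6.12 × 17.82 ≈ 109 kt.
109 kt falls in the Category 3 band.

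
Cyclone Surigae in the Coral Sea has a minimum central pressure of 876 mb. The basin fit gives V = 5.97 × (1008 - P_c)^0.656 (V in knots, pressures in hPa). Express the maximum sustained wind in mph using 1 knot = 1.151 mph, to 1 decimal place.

169.1 mph

ΔP = 1008 − 876 = 132 mb.
V ≈ 5.97 × 132^0.656 = 5.97 × 24.609 ≈ 146.917 kt.
146.917 × 1.151 ≈ 169.10 mph → 169.1 mph.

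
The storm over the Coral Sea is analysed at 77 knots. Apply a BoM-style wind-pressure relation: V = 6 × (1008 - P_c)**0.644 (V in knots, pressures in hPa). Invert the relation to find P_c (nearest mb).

ΔP = (V / 6)^(1/0.644) = (77/6)^1.553.
77/6 = 12.833; 12.833^1.553 ≈ 52.60 mb.
P_c = 1008 − 52.60 = 955.40 ≈ 955 mb.

955 mb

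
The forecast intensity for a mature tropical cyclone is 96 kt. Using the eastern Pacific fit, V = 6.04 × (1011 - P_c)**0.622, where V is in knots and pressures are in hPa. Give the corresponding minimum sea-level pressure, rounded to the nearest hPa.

ΔP = (V / 6.04)^(1/0.622) = (96/6.04)^1.608.
96/6.04 = 15.894; 15.894^1.608 ≈ 85.36 hPa.
P_c = 1011 − 85.36 = 925.64 ≈ 926 hPa.

926 hPa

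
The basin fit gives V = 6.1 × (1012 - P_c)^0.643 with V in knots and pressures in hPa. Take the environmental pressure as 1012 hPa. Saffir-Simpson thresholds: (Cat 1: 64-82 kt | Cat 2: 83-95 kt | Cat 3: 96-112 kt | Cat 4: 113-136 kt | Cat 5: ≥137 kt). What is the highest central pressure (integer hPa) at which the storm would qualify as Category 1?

973 hPa

Category 1 begins at V = 64 kt.
Required ΔP = (64/6.1)^(1/0.643) = 10.492^1.555 ≈ 38.69 hPa.
P_c ≤ 1012 − 38.69 = 973.31, so the highest integer P_c is 973 hPa.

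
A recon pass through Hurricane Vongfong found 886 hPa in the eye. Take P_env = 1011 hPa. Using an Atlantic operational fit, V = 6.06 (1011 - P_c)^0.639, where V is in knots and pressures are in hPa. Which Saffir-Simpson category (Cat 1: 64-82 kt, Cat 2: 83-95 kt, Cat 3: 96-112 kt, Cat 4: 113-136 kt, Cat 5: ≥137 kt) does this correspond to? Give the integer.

4

ΔP = 1011 − 886 = 125 hPa.
V ≈ 6.06 × 125^0.639 = 6.06 × 21.87 ≈ 133 kt.
133 kt falls in the Category 4 band.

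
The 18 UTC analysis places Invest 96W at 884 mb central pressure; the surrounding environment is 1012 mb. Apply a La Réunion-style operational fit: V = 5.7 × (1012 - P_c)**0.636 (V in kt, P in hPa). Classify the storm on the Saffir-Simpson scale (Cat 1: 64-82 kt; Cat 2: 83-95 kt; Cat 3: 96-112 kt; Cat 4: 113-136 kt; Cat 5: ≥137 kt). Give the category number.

ΔP = 1012 − 884 = 128 mb.
V ≈ 5.7 × 128^0.636 = 5.7 × 21.89 ≈ 125 kt.
125 kt falls in the Category 4 band.

4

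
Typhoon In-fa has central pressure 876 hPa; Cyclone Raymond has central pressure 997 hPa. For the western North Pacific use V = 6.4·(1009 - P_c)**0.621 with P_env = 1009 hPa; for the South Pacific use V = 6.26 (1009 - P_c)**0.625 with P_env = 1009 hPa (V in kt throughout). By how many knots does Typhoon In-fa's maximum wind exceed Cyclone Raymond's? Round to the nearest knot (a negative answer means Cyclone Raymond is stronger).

104 kt

Typhoon In-fa: ΔP = 133; V ≈ 6.4 × 133^0.621 ≈ 133.38 kt.
Cyclone Raymond: ΔP = 12; V ≈ 6.26 × 12^0.625 ≈ 29.58 kt.
Difference ≈ 133.38 − 29.58 = 103.80 → 104 kt.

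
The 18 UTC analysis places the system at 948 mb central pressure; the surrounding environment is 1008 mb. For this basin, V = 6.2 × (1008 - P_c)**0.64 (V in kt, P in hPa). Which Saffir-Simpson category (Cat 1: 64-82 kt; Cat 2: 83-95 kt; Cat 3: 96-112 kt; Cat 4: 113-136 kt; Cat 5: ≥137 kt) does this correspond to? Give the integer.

2

ΔP = 1008 − 948 = 60 mb.
V ≈ 6.2 × 60^0.64 = 6.2 × 13.74 ≈ 85 kt.
85 kt falls in the Category 2 band.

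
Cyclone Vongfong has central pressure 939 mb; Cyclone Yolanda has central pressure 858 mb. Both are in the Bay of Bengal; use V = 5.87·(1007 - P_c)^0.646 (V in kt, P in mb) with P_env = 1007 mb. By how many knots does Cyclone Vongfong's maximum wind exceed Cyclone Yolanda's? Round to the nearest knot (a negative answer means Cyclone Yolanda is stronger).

Cyclone Vongfong: ΔP = 68; V ≈ 5.87 × 68^0.646 ≈ 89.63 kt.
Cyclone Yolanda: ΔP = 149; V ≈ 5.87 × 149^0.646 ≈ 148.77 kt.
Difference ≈ 89.63 − 148.77 = -59.14 → -59 kt.

-59 kt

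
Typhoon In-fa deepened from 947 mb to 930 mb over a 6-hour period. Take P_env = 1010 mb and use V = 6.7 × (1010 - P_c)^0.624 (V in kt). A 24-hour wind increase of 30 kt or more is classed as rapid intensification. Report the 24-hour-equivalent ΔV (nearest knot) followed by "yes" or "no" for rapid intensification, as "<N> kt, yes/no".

V₁: ΔP = 63, V ≈ 6.7 × 63^0.624 ≈ 88.89 kt.
V₂: ΔP = 80, V ≈ 6.7 × 80^0.624 ≈ 103.18 kt.
ΔV over 6 h = 14.29 kt → 24 h equivalent = 14.29 × 24/6 ≈ 57.16 kt.
57 kt ≥ 30 kt ⇒ rapid intensification.

57 kt, yes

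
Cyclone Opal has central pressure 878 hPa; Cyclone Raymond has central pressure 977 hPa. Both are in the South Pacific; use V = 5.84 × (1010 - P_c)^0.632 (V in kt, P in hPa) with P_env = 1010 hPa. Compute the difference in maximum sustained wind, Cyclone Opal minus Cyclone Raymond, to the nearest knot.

Cyclone Opal: ΔP = 132; V ≈ 5.84 × 132^0.632 ≈ 127.82 kt.
Cyclone Raymond: ΔP = 33; V ≈ 5.84 × 33^0.632 ≈ 53.22 kt.
Difference ≈ 127.82 − 53.22 = 74.60 → 75 kt.

75 kt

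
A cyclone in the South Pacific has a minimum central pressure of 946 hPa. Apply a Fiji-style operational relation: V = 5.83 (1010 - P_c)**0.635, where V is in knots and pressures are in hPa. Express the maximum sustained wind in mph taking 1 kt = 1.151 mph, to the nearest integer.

94 mph

ΔP = 1010 − 946 = 64 hPa.
V ≈ 5.83 × 64^0.635 = 5.83 × 14.026 ≈ 81.770 kt.
81.770 × 1.151 ≈ 94.12 mph → 94 mph.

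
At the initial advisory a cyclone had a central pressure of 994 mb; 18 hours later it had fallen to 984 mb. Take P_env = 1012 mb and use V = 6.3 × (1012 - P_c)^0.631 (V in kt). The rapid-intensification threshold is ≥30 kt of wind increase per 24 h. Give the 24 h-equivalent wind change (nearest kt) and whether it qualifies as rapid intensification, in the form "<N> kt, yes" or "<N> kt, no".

V₁: ΔP = 18, V ≈ 6.3 × 18^0.631 ≈ 39.03 kt.
V₂: ΔP = 28, V ≈ 6.3 × 28^0.631 ≈ 51.58 kt.
ΔV over 18 h = 12.55 kt → 24 h equivalent = 12.55 × 24/18 ≈ 16.73 kt.
17 kt < 30 kt ⇒ not rapid intensification.

17 kt, no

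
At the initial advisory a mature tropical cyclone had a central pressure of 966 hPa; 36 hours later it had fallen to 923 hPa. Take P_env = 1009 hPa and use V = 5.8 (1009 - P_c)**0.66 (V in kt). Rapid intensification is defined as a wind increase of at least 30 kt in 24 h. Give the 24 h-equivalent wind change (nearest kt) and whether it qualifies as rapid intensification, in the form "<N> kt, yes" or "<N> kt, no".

V₁: ΔP = 43, V ≈ 5.8 × 43^0.66 ≈ 69.43 kt.
V₂: ΔP = 86, V ≈ 5.8 × 86^0.66 ≈ 109.70 kt.
ΔV over 36 h = 40.27 kt → 24 h equivalent = 40.27 × 24/36 ≈ 26.85 kt.
27 kt < 30 kt ⇒ not rapid intensification.

27 kt, no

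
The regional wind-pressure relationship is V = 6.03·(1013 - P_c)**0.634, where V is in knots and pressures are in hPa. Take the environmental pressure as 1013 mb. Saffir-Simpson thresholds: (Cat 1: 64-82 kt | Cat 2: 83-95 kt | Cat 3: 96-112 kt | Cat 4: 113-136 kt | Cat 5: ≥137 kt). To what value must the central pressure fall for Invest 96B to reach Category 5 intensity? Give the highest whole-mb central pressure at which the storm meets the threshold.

875 mb

Category 5 begins at V = 137 kt.
Required ΔP = (137/6.03)^(1/0.634) = 22.720^1.577 ≈ 137.86 mb.
P_c ≤ 1013 − 137.86 = 875.14, so the highest integer P_c is 875 mb.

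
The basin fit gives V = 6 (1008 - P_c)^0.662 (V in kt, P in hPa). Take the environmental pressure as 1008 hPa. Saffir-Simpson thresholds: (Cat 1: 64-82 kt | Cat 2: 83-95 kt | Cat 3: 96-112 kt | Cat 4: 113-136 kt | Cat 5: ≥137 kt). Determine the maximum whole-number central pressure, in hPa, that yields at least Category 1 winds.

972 hPa

Category 1 begins at V = 64 kt.
Required ΔP = (64/6)^(1/0.662) = 10.667^1.511 ≈ 35.72 hPa.
P_c ≤ 1008 − 35.72 = 972.28, so the highest integer P_c is 972 hPa.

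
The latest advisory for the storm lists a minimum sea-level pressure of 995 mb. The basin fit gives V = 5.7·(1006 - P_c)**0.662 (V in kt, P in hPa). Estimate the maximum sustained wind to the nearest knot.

ΔP = 1006 − 995 = 11 mb.
11^0.662 ≈ 4.891.
V ≈ 5.7 × 4.891 ≈ 27.9 kt.

28 kt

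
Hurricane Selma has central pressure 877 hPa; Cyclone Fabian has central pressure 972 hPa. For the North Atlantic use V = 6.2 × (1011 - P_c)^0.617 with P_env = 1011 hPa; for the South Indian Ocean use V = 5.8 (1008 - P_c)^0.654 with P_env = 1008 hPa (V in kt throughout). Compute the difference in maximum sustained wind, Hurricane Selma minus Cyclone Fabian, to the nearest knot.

67 kt

Hurricane Selma: ΔP = 134; V ≈ 6.2 × 134^0.617 ≈ 127.30 kt.
Cyclone Fabian: ΔP = 36; V ≈ 5.8 × 36^0.654 ≈ 60.43 kt.
Difference ≈ 127.30 − 60.43 = 66.87 → 67 kt.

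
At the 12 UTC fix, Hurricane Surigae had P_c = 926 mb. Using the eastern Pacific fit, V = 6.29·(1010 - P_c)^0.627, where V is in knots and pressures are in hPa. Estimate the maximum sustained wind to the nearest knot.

101 kt

ΔP = 1010 − 926 = 84 mb.
84^0.627 ≈ 16.089.
V ≈ 6.29 × 16.089 ≈ 101.2 kt.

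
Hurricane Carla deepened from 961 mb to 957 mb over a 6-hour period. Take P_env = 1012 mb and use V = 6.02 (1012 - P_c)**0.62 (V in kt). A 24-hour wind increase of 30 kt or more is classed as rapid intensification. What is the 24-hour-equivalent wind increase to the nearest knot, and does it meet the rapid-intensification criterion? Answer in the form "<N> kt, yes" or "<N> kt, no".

13 kt, no

V₁: ΔP = 51, V ≈ 6.02 × 51^0.62 ≈ 68.91 kt.
V₂: ΔP = 55, V ≈ 6.02 × 55^0.62 ≈ 72.21 kt.
ΔV over 6 h = 3.30 kt → 24 h equivalent = 3.30 × 24/6 ≈ 13.20 kt.
13 kt < 30 kt ⇒ not rapid intensification.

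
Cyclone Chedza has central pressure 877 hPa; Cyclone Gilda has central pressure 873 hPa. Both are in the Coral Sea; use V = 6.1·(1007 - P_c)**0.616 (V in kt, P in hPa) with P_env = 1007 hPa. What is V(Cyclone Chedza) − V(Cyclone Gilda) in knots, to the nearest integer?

-2 kt

Cyclone Chedza: ΔP = 130; V ≈ 6.1 × 130^0.616 ≈ 122.33 kt.
Cyclone Gilda: ΔP = 134; V ≈ 6.1 × 134^0.616 ≈ 124.63 kt.
Difference ≈ 122.33 − 124.63 = -2.30 → -2 kt.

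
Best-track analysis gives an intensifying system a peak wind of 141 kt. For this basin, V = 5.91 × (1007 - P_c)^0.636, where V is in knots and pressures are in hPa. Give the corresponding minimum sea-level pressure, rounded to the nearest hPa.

860 hPa

ΔP = (V / 5.91)^(1/0.636) = (141/5.91)^1.572.
141/5.91 = 23.858; 23.858^1.572 ≈ 146.58 hPa.
P_c = 1007 − 146.58 = 860.42 ≈ 860 hPa.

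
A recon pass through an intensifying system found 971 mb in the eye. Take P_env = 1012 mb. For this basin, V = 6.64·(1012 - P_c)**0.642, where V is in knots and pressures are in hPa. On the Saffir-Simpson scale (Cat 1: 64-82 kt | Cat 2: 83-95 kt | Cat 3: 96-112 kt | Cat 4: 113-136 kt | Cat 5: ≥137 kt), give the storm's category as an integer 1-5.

ΔP = 1012 − 971 = 41 mb.
V ≈ 6.64 × 41^0.642 = 6.64 × 10.85 ≈ 72 kt.
72 kt falls in the Category 1 band.

1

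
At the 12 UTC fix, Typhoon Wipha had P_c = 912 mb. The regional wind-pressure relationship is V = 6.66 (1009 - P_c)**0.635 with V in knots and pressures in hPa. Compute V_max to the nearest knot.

ΔP = 1009 − 912 = 97 mb.
97^0.635 ≈ 18.264.
V ≈ 6.66 × 18.264 ≈ 121.6 kt.

122 kt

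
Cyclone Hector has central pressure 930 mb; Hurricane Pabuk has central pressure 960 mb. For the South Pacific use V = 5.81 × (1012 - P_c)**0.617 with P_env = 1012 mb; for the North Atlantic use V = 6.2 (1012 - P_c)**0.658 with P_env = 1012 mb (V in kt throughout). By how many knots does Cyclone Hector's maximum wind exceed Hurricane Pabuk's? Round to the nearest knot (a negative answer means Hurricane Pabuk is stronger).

5 kt

Cyclone Hector: ΔP = 82; V ≈ 5.81 × 82^0.617 ≈ 88.10 kt.
Hurricane Pabuk: ΔP = 52; V ≈ 6.2 × 52^0.658 ≈ 83.47 kt.
Difference ≈ 88.10 − 83.47 = 4.63 → 5 kt.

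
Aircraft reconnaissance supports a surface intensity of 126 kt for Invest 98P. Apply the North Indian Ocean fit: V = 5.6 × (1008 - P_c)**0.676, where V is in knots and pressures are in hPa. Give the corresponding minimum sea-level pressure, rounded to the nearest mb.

ΔP = (V / 5.6)^(1/0.676) = (126/5.6)^1.479.
126/5.6 = 22.500; 22.500^1.479 ≈ 100.06 mb.
P_c = 1008 − 100.06 = 907.94 ≈ 908 mb.

908 mb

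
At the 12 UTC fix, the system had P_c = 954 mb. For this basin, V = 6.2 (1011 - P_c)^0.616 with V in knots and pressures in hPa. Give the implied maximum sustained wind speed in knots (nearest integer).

ΔP = 1011 − 954 = 57 mb.
57^0.616 ≈ 12.068.
V ≈ 6.2 × 12.068 ≈ 74.8 kt.

75 kt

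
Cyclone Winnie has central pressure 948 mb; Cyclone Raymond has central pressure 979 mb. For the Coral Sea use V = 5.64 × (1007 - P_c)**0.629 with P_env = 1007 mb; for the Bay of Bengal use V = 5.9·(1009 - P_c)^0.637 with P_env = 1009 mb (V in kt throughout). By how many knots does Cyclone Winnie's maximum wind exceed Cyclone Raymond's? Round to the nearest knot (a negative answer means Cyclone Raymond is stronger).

22 kt

Cyclone Winnie: ΔP = 59; V ≈ 5.64 × 59^0.629 ≈ 73.31 kt.
Cyclone Raymond: ΔP = 30; V ≈ 5.9 × 30^0.637 ≈ 51.50 kt.
Difference ≈ 73.31 − 51.50 = 21.81 → 22 kt.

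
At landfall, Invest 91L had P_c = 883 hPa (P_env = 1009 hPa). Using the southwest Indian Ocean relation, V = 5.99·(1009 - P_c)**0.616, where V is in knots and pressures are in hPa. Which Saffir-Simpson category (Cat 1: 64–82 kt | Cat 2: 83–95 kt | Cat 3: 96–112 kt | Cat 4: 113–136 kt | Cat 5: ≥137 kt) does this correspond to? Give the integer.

ΔP = 1009 − 883 = 126 hPa.
V ≈ 5.99 × 126^0.616 = 5.99 × 19.67 ≈ 118 kt.
118 kt falls in the Category 4 band.

4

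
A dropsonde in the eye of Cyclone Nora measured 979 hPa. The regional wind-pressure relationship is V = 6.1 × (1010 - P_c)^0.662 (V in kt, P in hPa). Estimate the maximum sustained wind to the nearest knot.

59 kt

ΔP = 1010 − 979 = 31 hPa.
31^0.662 ≈ 9.711.
V ≈ 6.1 × 9.711 ≈ 59.2 kt.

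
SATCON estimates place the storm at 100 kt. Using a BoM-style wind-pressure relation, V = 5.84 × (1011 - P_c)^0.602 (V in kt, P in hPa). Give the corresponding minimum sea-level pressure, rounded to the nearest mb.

ΔP = (V / 5.84)^(1/0.602) = (100/5.84)^1.661.
100/5.84 = 17.123; 17.123^1.661 ≈ 111.98 mb.
P_c = 1011 − 111.98 = 899.02 ≈ 899 mb.

899 mb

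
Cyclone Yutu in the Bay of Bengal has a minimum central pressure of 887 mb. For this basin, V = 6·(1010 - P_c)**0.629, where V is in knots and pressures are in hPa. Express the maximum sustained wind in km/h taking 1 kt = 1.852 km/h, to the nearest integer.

ΔP = 1010 − 887 = 123 mb.
V ≈ 6 × 123^0.629 = 6 × 20.632 ≈ 123.795 kt.
123.795 × 1.852 ≈ 229.27 km/h → 229 km/h.

229 km/h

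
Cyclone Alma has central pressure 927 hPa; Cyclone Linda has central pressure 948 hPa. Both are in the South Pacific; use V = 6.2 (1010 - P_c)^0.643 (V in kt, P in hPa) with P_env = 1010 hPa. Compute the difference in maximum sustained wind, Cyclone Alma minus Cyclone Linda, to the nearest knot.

18 kt

Cyclone Alma: ΔP = 83; V ≈ 6.2 × 83^0.643 ≈ 106.26 kt.
Cyclone Linda: ΔP = 62; V ≈ 6.2 × 62^0.643 ≈ 88.08 kt.
Difference ≈ 106.26 − 88.08 = 18.18 → 18 kt.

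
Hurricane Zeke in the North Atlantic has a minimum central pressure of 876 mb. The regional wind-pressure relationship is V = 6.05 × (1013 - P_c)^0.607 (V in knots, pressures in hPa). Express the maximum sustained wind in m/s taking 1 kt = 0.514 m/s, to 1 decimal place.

61.6 m/s

ΔP = 1013 − 876 = 137 mb.
V ≈ 6.05 × 137^0.607 = 6.05 × 19.815 ≈ 119.879 kt.
119.879 × 0.514 ≈ 61.62 m/s → 61.6 m/s.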